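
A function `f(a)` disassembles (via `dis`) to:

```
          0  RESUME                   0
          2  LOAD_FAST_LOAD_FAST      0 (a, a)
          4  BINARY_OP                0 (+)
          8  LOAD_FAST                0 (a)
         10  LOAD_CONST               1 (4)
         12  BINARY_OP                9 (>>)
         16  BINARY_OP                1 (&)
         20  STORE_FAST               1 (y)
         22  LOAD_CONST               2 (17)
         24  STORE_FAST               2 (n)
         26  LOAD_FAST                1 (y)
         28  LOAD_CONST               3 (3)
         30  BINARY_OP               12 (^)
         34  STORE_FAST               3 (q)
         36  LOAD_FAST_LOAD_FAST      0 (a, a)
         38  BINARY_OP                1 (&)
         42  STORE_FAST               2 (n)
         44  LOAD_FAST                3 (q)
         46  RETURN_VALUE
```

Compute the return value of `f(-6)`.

-9

LOAD_FAST_LOAD_FAST a,a → push -6,-6. Stack: [-6, -6]
BINARY_OP + → -6 + -6 = -12. Stack: [-12]
LOAD_FAST a → push -6. Stack: [-12, -6]
LOAD_CONST → push 4. Stack: [-12, -6, 4]
BINARY_OP >> → -6 >> 4 = -1. Stack: [-12, -1]
BINARY_OP & → -12 & -1 = -12. Stack: [-12]
STORE_FAST y → y=-12. Stack: []
LOAD_CONST → push 17. Stack: [17]
STORE_FAST n → n=17. Stack: []
LOAD_FAST y → push -12. Stack: [-12]
LOAD_CONST → push 3. Stack: [-12, 3]
BINARY_OP ^ → -12 ^ 3 = -9. Stack: [-9]
STORE_FAST q → q=-9. Stack: []
LOAD_FAST_LOAD_FAST a,a → push -6,-6. Stack: [-6, -6]
BINARY_OP & → -6 & -6 = -6. Stack: [-6]
STORE_FAST n → n=-6. Stack: []
LOAD_FAST q → push -9. Stack: [-9]
RETURN_VALUE → return -9.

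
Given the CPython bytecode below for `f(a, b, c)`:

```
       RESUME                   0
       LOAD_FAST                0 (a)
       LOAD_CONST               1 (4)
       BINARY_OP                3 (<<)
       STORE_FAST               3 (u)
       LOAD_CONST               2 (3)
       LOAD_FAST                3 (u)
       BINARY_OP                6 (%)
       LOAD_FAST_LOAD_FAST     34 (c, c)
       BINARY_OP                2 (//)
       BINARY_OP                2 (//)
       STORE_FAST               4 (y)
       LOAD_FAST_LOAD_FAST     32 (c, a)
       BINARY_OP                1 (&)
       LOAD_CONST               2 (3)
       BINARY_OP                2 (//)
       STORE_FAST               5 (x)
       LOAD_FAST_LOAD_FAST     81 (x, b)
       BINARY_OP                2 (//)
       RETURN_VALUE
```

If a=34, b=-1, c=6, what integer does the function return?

0

LOAD_FAST a → push 34. Stack: [34]
LOAD_CONST → push 4. Stack: [34, 4]
BINARY_OP << → 34 << 4 = 544. Stack: [544]
STORE_FAST u → u=544. Stack: []
LOAD_CONST → push 3. Stack: [3]
LOAD_FAST u → push 544. Stack: [3, 544]
BINARY_OP % → 3 % 544 = 3. Stack: [3]
LOAD_FAST_LOAD_FAST c,c → push 6,6. Stack: [3, 6, 6]
BINARY_OP // → 6 // 6 = 1. Stack: [3, 1]
BINARY_OP // → 3 // 1 = 3. Stack: [3]
STORE_FAST y → y=3. Stack: []
LOAD_FAST_LOAD_FAST c,a → push 6,34. Stack: [6, 34]
BINARY_OP & → 6 & 34 = 2. Stack: [2]
LOAD_CONST → push 3. Stack: [2, 3]
BINARY_OP // → 2 // 3 = 0. Stack: [0]
STORE_FAST x → x=0. Stack: []
LOAD_FAST_LOAD_FAST x,b → push 0,-1. Stack: [0, -1]
BINARY_OP // → 0 // -1 = 0. Stack: [0]
RETURN_VALUE → return 0.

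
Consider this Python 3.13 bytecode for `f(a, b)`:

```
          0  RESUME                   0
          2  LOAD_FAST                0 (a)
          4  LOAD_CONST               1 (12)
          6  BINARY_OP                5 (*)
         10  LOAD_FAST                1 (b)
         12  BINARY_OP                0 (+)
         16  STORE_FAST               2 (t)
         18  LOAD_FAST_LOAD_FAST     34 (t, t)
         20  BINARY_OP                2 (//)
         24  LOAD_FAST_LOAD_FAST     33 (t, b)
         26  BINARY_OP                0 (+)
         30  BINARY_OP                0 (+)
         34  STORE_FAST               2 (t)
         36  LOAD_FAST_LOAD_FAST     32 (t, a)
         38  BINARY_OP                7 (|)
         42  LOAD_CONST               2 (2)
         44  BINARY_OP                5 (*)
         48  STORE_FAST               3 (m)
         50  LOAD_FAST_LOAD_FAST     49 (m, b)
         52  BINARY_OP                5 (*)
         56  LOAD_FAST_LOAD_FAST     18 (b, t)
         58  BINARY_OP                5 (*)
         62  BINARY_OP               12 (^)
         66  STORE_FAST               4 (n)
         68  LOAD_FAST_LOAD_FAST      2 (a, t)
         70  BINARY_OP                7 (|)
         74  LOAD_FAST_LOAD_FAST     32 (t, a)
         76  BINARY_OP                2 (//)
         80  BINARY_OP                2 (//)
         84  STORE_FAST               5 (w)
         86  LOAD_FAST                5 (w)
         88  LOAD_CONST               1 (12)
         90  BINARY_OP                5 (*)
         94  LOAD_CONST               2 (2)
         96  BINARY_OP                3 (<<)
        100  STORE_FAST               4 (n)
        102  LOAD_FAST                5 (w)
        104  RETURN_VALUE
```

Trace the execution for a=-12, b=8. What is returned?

-2

LOAD_FAST a → push -12. Stack: [-12]
LOAD_CONST → push 12. Stack: [-12, 12]
BINARY_OP * → -12 * 12 = -144. Stack: [-144]
LOAD_FAST b → push 8. Stack: [-144, 8]
BINARY_OP + → -144 + 8 = -136. Stack: [-136]
STORE_FAST t → t=-136. Stack: []
LOAD_FAST_LOAD_FAST t,t → push -136,-136. Stack: [-136, -136]
BINARY_OP // → -136 // -136 = 1. Stack: [1]
LOAD_FAST_LOAD_FAST t,b → push -136,8. Stack: [1, -136, 8]
BINARY_OP + → -136 + 8 = -128. Stack: [1, -128]
BINARY_OP + → 1 + -128 = -127. Stack: [-127]
STORE_FAST t → t=-127. Stack: []
LOAD_FAST_LOAD_FAST t,a → push -127,-12. Stack: [-127, -12]
BINARY_OP | → -127 | -12 = -11. Stack: [-11]
LOAD_CONST → push 2. Stack: [-11, 2]
BINARY_OP * → -11 * 2 = -22. Stack: [-22]
STORE_FAST m → m=-22. Stack: []
LOAD_FAST_LOAD_FAST m,b → push -22,8. Stack: [-22, 8]
BINARY_OP * → -22 * 8 = -176. Stack: [-176]
LOAD_FAST_LOAD_FAST b,t → push 8,-127. Stack: [-176, 8, -127]
BINARY_OP * → 8 * -127 = -1016. Stack: [-176, -1016]
BINARY_OP ^ → -176 ^ -1016 = 856. Stack: [856]
STORE_FAST n → n=856. Stack: []
LOAD_FAST_LOAD_FAST a,t → push -12,-127. Stack: [-12, -127]
BINARY_OP | → -12 | -127 = -11. Stack: [-11]
LOAD_FAST_LOAD_FAST t,a → push -127,-12. Stack: [-11, -127, -12]
BINARY_OP // → -127 // -12 = 10. Stack: [-11, 10]
BINARY_OP // → -11 // 10 = -2. Stack: [-2]
STORE_FAST w → w=-2. Stack: []
LOAD_FAST w → push -2. Stack: [-2]
LOAD_CONST → push 12. Stack: [-2, 12]
BINARY_OP * → -2 * 12 = -24. Stack: [-24]
LOAD_CONST → push 2. Stack: [-24, 2]
BINARY_OP << → -24 << 2 = -96. Stack: [-96]
STORE_FAST n → n=-96. Stack: []
LOAD_FAST w → push -2. Stack: [-2]
RETURN_VALUE → return -2.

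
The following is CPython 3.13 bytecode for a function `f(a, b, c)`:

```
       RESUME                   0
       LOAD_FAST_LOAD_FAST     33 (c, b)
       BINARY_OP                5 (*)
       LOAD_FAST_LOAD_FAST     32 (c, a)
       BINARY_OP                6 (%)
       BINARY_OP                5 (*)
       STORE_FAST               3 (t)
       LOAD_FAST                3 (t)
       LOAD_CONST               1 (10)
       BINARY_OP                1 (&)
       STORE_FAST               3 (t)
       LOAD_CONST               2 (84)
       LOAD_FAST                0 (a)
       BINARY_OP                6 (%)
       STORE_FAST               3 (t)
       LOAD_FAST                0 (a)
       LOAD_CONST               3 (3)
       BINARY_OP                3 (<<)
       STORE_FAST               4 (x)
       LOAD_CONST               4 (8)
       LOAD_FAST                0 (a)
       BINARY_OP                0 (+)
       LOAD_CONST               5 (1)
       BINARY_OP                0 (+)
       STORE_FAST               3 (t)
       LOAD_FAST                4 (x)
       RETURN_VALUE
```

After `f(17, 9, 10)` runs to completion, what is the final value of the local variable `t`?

26

LOAD_FAST_LOAD_FAST c,b → push 10,9. Stack: [10, 9]
BINARY_OP * → 10 * 9 = 90. Stack: [90]
LOAD_FAST_LOAD_FAST c,a → push 10,17. Stack: [90, 10, 17]
BINARY_OP % → 10 % 17 = 10. Stack: [90, 10]
BINARY_OP * → 90 * 10 = 900. Stack: [900]
STORE_FAST t → t=900. Stack: []
LOAD_FAST t → push 900. Stack: [900]
LOAD_CONST → push 10. Stack: [900, 10]
BINARY_OP & → 900 & 10 = 0. Stack: [0]
STORE_FAST t → t=0. Stack: []
LOAD_CONST → push 84. Stack: [84]
LOAD_FAST a → push 17. Stack: [84, 17]
BINARY_OP % → 84 % 17 = 16. Stack: [16]
STORE_FAST t → t=16. Stack: []
LOAD_FAST a → push 17. Stack: [17]
LOAD_CONST → push 3. Stack: [17, 3]
BINARY_OP << → 17 << 3 = 136. Stack: [136]
STORE_FAST x → x=136. Stack: []
LOAD_CONST → push 8. Stack: [8]
LOAD_FAST a → push 17. Stack: [8, 17]
BINARY_OP + → 8 + 17 = 25. Stack: [25]
LOAD_CONST → push 1. Stack: [25, 1]
BINARY_OP + → 25 + 1 = 26. Stack: [26]
STORE_FAST t → t=26. Stack: []
LOAD_FAST x → push 136. Stack: [136]
RETURN_VALUE → return 136.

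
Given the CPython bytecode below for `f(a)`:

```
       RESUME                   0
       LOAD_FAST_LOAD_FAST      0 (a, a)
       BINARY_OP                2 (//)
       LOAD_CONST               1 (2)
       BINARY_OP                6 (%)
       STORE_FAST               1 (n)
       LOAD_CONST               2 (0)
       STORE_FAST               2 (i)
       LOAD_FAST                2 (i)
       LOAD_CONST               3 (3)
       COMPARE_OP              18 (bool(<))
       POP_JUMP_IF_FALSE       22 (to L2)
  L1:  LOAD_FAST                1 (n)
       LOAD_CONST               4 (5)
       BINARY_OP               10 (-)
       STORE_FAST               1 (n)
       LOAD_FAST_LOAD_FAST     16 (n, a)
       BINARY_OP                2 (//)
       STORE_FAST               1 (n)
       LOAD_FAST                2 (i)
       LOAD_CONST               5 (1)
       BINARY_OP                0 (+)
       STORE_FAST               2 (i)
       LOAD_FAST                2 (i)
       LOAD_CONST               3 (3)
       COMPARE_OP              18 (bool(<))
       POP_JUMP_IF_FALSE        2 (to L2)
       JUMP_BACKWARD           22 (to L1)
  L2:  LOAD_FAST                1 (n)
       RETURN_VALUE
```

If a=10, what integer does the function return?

LOAD_FAST_LOAD_FAST a,a → push 10,10. Stack: [10, 10]
BINARY_OP // → 10 // 10 = 1. Stack: [1]
LOAD_CONST → push 2. Stack: [1, 2]
BINARY_OP % → 1 % 2 = 1. Stack: [1]
STORE_FAST n → n=1. Stack: []
LOAD_CONST → push 0. Stack: [0]
STORE_FAST i → i=0. Stack: []
LOAD_FAST i → push 0. Stack: [0]
LOAD_CONST → push 3. Stack: [0, 3]
COMPARE_OP bool(<) → 0 vs 3 = True. Stack: [True]
POP_JUMP_IF_FALSE → pop True; no jump. Stack: []
LOAD_FAST n → push 1. Stack: [1]
LOAD_CONST → push 5. Stack: [1, 5]
BINARY_OP - → 1 - 5 = -4. Stack: [-4]
STORE_FAST n → n=-4. Stack: []
LOAD_FAST_LOAD_FAST n,a → push -4,10. Stack: [-4, 10]
BINARY_OP // → -4 // 10 = -1. Stack: [-1]
STORE_FAST n → n=-1. Stack: []
LOAD_FAST i → push 0. Stack: [0]
LOAD_CONST → push 1. Stack: [0, 1]
BINARY_OP + → 0 + 1 = 1. Stack: [1]
STORE_FAST i → i=1. Stack: []
LOAD_FAST i → push 1. Stack: [1]
LOAD_CONST → push 3. Stack: [1, 3]
COMPARE_OP bool(<) → 1 vs 3 = True. Stack: [True]
POP_JUMP_IF_FALSE → pop True; no jump. Stack: []
LOAD_FAST n → push -1. Stack: [-1]
LOAD_CONST → push 5. Stack: [-1, 5]
BINARY_OP - → -1 - 5 = -6. Stack: [-6]
STORE_FAST n → n=-6. Stack: []
LOAD_FAST_LOAD_FAST n,a → push -6,10. Stack: [-6, 10]
BINARY_OP // → -6 // 10 = -1. Stack: [-1]
STORE_FAST n → n=-1. Stack: []
LOAD_FAST i → push 1. Stack: [1]
LOAD_CONST → push 1. Stack: [1, 1]
BINARY_OP + → 1 + 1 = 2. Stack: [2]
STORE_FAST i → i=2. Stack: []
LOAD_FAST i → push 2. Stack: [2]
LOAD_CONST → push 3. Stack: [2, 3]
COMPARE_OP bool(<) → 2 vs 3 = True. Stack: [True]
POP_JUMP_IF_FALSE → pop True; no jump. Stack: []
LOAD_FAST n → push -1. Stack: [-1]
LOAD_CONST → push 5. Stack: [-1, 5]
BINARY_OP - → -1 - 5 = -6. Stack: [-6]
STORE_FAST n → n=-6. Stack: []
LOAD_FAST_LOAD_FAST n,a → push -6,10. Stack: [-6, 10]
BINARY_OP // → -6 // 10 = -1. Stack: [-1]
STORE_FAST n → n=-1. Stack: []
LOAD_FAST i → push 2. Stack: [2]
LOAD_CONST → push 1. Stack: [2, 1]
BINARY_OP + → 2 + 1 = 3. Stack: [3]
STORE_FAST i → i=3. Stack: []
LOAD_FAST i → push 3. Stack: [3]
LOAD_CONST → push 3. Stack: [3, 3]
COMPARE_OP bool(<) → 3 vs 3 = False. Stack: [False]
POP_JUMP_IF_FALSE → pop False; jump. Stack: []
LOAD_FAST n → push -1. Stack: [-1]
RETURN_VALUE → return -1.

-1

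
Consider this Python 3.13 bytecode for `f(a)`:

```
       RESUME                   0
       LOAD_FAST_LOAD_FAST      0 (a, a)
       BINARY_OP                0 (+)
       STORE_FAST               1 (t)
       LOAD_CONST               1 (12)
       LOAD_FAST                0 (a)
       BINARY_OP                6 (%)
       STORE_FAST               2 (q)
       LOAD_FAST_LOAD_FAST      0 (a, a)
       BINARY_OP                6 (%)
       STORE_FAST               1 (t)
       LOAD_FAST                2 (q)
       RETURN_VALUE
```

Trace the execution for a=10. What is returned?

2

LOAD_FAST_LOAD_FAST a,a → push 10,10. Stack: [10, 10]
BINARY_OP + → 10 + 10 = 20. Stack: [20]
STORE_FAST t → t=20. Stack: []
LOAD_CONST → push 12. Stack: [12]
LOAD_FAST a → push 10. Stack: [12, 10]
BINARY_OP % → 12 % 10 = 2. Stack: [2]
STORE_FAST q → q=2. Stack: []
LOAD_FAST_LOAD_FAST a,a → push 10,10. Stack: [10, 10]
BINARY_OP % → 10 % 10 = 0. Stack: [0]
STORE_FAST t → t=0. Stack: []
LOAD_FAST q → push 2. Stack: [2]
RETURN_VALUE → return 2.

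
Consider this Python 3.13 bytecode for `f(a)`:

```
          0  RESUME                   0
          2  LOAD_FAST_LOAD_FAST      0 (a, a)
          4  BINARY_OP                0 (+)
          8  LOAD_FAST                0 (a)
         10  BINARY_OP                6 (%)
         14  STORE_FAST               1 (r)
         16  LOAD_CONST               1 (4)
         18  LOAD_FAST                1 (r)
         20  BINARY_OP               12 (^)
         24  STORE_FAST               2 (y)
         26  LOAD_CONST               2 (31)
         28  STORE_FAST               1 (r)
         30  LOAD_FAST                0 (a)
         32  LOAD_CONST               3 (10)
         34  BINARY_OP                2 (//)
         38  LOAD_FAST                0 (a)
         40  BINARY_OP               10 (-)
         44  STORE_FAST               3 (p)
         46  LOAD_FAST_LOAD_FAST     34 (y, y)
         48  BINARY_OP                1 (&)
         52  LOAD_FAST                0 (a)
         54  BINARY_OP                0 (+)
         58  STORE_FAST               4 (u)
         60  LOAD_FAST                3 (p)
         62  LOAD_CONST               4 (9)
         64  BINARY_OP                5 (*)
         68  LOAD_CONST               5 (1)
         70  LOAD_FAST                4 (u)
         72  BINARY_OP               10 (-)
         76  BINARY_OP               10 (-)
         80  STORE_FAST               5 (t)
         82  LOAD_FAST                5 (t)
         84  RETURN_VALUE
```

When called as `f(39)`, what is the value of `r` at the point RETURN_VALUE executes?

LOAD_FAST_LOAD_FAST a,a → push 39,39. Stack: [39, 39]
BINARY_OP + → 39 + 39 = 78. Stack: [78]
LOAD_FAST a → push 39. Stack: [78, 39]
BINARY_OP % → 78 % 39 = 0. Stack: [0]
STORE_FAST r → r=0. Stack: []
LOAD_CONST → push 4. Stack: [4]
LOAD_FAST r → push 0. Stack: [4, 0]
BINARY_OP ^ → 4 ^ 0 = 4. Stack: [4]
STORE_FAST y → y=4. Stack: []
LOAD_CONST → push 31. Stack: [31]
STORE_FAST r → r=31. Stack: []
LOAD_FAST a → push 39. Stack: [39]
LOAD_CONST → push 10. Stack: [39, 10]
BINARY_OP // → 39 // 10 = 3. Stack: [3]
LOAD_FAST a → push 39. Stack: [3, 39]
BINARY_OP - → 3 - 39 = -36. Stack: [-36]
STORE_FAST p → p=-36. Stack: []
LOAD_FAST_LOAD_FAST y,y → push 4,4. Stack: [4, 4]
BINARY_OP & → 4 & 4 = 4. Stack: [4]
LOAD_FAST a → push 39. Stack: [4, 39]
BINARY_OP + → 4 + 39 = 43. Stack: [43]
STORE_FAST u → u=43. Stack: []
LOAD_FAST p → push -36. Stack: [-36]
LOAD_CONST → push 9. Stack: [-36, 9]
BINARY_OP * → -36 * 9 = -324. Stack: [-324]
LOAD_CONST → push 1. Stack: [-324, 1]
LOAD_FAST u → push 43. Stack: [-324, 1, 43]
BINARY_OP - → 1 - 43 = -42. Stack: [-324, -42]
BINARY_OP - → -324 - -42 = -282. Stack: [-282]
STORE_FAST t → t=-282. Stack: []
LOAD_FAST t → push -282. Stack: [-282]
RETURN_VALUE → return -282.

31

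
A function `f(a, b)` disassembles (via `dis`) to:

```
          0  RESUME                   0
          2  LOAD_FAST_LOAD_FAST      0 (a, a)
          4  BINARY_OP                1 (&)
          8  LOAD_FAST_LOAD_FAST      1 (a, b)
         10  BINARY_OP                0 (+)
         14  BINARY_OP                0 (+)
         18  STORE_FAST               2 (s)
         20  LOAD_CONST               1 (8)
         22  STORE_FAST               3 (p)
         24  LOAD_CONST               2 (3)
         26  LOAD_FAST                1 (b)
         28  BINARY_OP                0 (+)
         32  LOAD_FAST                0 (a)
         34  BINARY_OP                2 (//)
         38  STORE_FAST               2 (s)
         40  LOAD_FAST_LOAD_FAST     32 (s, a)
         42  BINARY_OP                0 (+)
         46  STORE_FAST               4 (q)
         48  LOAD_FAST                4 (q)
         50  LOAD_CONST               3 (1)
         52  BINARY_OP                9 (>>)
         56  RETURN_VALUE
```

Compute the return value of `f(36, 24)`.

18

LOAD_FAST_LOAD_FAST a,a → push 36,36. Stack: [36, 36]
BINARY_OP & → 36 & 36 = 36. Stack: [36]
LOAD_FAST_LOAD_FAST a,b → push 36,24. Stack: [36, 36, 24]
BINARY_OP + → 36 + 24 = 60. Stack: [36, 60]
BINARY_OP + → 36 + 60 = 96. Stack: [96]
STORE_FAST s → s=96. Stack: []
LOAD_CONST → push 8. Stack: [8]
STORE_FAST p → p=8. Stack: []
LOAD_CONST → push 3. Stack: [3]
LOAD_FAST b → push 24. Stack: [3, 24]
BINARY_OP + → 3 + 24 = 27. Stack: [27]
LOAD_FAST a → push 36. Stack: [27, 36]
BINARY_OP // → 27 // 36 = 0. Stack: [0]
STORE_FAST s → s=0. Stack: []
LOAD_FAST_LOAD_FAST s,a → push 0,36. Stack: [0, 36]
BINARY_OP + → 0 + 36 = 36. Stack: [36]
STORE_FAST q → q=36. Stack: []
LOAD_FAST q → push 36. Stack: [36]
LOAD_CONST → push 1. Stack: [36, 1]
BINARY_OP >> → 36 >> 1 = 18. Stack: [18]
RETURN_VALUE → return 18.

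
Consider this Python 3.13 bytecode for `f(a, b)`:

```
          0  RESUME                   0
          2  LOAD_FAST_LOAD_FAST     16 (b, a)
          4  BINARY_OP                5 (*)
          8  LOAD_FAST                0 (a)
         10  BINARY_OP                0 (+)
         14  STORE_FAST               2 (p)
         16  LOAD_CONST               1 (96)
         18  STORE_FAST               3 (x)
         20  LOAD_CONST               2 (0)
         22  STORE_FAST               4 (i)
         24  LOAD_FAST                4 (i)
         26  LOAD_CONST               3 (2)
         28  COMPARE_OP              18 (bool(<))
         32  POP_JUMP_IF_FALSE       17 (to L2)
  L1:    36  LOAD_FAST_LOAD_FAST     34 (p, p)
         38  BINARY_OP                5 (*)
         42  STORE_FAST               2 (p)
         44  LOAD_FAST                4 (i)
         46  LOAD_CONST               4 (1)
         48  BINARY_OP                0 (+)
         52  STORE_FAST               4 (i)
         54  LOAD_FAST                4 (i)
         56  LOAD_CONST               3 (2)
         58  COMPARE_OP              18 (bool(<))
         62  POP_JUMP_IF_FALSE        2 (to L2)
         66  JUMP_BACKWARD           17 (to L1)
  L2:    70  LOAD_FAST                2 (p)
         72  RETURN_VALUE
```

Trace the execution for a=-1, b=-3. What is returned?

LOAD_FAST_LOAD_FAST b,a → push -3,-1. Stack: [-3, -1]
BINARY_OP * → -3 * -1 = 3. Stack: [3]
LOAD_FAST a → push -1. Stack: [3, -1]
BINARY_OP + → 3 + -1 = 2. Stack: [2]
STORE_FAST p → p=2. Stack: []
LOAD_CONST → push 96. Stack: [96]
STORE_FAST x → x=96. Stack: []
LOAD_CONST → push 0. Stack: [0]
STORE_FAST i → i=0. Stack: []
LOAD_FAST i → push 0. Stack: [0]
LOAD_CONST → push 2. Stack: [0, 2]
COMPARE_OP bool(<) → 0 vs 2 = True. Stack: [True]
POP_JUMP_IF_FALSE → pop True; no jump. Stack: []
LOAD_FAST_LOAD_FAST p,p → push 2,2. Stack: [2, 2]
BINARY_OP * → 2 * 2 = 4. Stack: [4]
STORE_FAST p → p=4. Stack: []
LOAD_FAST i → push 0. Stack: [0]
LOAD_CONST → push 1. Stack: [0, 1]
BINARY_OP + → 0 + 1 = 1. Stack: [1]
STORE_FAST i → i=1. Stack: []
LOAD_FAST i → push 1. Stack: [1]
LOAD_CONST → push 2. Stack: [1, 2]
COMPARE_OP bool(<) → 1 vs 2 = True. Stack: [True]
POP_JUMP_IF_FALSE → pop True; no jump. Stack: []
LOAD_FAST_LOAD_FAST p,p → push 4,4. Stack: [4, 4]
BINARY_OP * → 4 * 4 = 16. Stack: [16]
STORE_FAST p → p=16. Stack: []
LOAD_FAST i → push 1. Stack: [1]
LOAD_CONST → push 1. Stack: [1, 1]
BINARY_OP + → 1 + 1 = 2. Stack: [2]
STORE_FAST i → i=2. Stack: []
LOAD_FAST i → push 2. Stack: [2]
LOAD_CONST → push 2. Stack: [2, 2]
COMPARE_OP bool(<) → 2 vs 2 = False. Stack: [False]
POP_JUMP_IF_FALSE → pop False; jump. Stack: []
LOAD_FAST p → push 16. Stack: [16]
RETURN_VALUE → return 16.

16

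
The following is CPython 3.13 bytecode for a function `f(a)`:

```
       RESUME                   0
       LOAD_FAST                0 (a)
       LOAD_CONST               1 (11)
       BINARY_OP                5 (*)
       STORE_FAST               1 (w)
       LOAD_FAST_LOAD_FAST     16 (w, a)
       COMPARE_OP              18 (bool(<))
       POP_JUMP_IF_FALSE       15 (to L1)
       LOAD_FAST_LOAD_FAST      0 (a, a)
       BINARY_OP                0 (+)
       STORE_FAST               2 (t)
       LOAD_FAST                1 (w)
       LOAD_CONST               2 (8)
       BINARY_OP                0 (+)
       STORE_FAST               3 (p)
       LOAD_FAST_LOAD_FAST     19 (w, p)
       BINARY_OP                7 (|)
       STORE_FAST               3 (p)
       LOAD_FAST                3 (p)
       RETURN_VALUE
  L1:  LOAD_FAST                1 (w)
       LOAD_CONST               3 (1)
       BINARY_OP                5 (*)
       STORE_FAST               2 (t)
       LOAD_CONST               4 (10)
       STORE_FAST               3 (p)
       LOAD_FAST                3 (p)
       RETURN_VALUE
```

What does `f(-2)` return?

LOAD_FAST a → push -2. Stack: [-2]
LOAD_CONST → push 11. Stack: [-2, 11]
BINARY_OP * → -2 * 11 = -22. Stack: [-22]
STORE_FAST w → w=-22. Stack: []
LOAD_FAST_LOAD_FAST w,a → push -22,-2. Stack: [-22, -2]
COMPARE_OP bool(<) → -22 vs -2 = True. Stack: [True]
POP_JUMP_IF_FALSE → pop True; no jump. Stack: []
LOAD_FAST_LOAD_FAST a,a → push -2,-2. Stack: [-2, -2]
BINARY_OP + → -2 + -2 = -4. Stack: [-4]
STORE_FAST t → t=-4. Stack: []
LOAD_FAST w → push -22. Stack: [-22]
LOAD_CONST → push 8. Stack: [-22, 8]
BINARY_OP + → -22 + 8 = -14. Stack: [-14]
STORE_FAST p → p=-14. Stack: []
LOAD_FAST_LOAD_FAST w,p → push -22,-14. Stack: [-22, -14]
BINARY_OP | → -22 | -14 = -6. Stack: [-6]
STORE_FAST p → p=-6. Stack: []
LOAD_FAST p → push -6. Stack: [-6]
RETURN_VALUE → return -6.

-6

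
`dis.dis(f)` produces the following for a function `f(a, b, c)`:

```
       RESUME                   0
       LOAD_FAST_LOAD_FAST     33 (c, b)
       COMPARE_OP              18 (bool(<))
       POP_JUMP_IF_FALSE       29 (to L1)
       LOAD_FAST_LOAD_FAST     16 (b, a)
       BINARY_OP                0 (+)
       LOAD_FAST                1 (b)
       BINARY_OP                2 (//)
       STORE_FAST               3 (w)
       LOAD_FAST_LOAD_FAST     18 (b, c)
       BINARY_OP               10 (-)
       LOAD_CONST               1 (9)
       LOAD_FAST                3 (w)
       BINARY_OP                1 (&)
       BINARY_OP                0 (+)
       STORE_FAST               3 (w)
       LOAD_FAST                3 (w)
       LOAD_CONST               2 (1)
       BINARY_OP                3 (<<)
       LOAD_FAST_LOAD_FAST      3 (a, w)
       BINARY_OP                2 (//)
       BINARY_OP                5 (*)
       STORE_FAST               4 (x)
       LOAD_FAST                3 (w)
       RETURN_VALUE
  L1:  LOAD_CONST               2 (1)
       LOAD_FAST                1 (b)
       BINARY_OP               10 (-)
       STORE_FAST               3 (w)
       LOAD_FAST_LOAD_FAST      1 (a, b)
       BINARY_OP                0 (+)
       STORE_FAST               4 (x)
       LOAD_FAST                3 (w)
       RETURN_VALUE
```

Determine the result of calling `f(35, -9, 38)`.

10

LOAD_FAST_LOAD_FAST c,b → push 38,-9. Stack: [38, -9]
COMPARE_OP bool(<) → 38 vs -9 = False. Stack: [False]
POP_JUMP_IF_FALSE → pop False; jump. Stack: []
LOAD_CONST → push 1. Stack: [1]
LOAD_FAST b → push -9. Stack: [1, -9]
BINARY_OP - → 1 - -9 = 10. Stack: [10]
STORE_FAST w → w=10. Stack: []
LOAD_FAST_LOAD_FAST a,b → push 35,-9. Stack: [35, -9]
BINARY_OP + → 35 + -9 = 26. Stack: [26]
STORE_FAST x → x=26. Stack: []
LOAD_FAST w → push 10. Stack: [10]
RETURN_VALUE → return 10.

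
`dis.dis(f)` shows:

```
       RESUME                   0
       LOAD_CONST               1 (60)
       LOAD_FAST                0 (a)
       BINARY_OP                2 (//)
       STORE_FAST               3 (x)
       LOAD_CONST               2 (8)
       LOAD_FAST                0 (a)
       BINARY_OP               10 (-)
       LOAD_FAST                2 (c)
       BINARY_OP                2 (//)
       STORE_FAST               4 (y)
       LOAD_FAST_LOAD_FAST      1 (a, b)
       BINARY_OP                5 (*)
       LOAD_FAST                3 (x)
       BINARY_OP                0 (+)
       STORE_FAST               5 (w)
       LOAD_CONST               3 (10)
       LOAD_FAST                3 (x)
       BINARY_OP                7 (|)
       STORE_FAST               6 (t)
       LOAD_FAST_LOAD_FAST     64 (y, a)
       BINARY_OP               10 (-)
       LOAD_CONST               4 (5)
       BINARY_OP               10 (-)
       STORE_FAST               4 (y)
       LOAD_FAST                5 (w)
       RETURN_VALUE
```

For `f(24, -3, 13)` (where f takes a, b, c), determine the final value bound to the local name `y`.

-31

LOAD_CONST → push 60. Stack: [60]
LOAD_FAST a → push 24. Stack: [60, 24]
BINARY_OP // → 60 // 24 = 2. Stack: [2]
STORE_FAST x → x=2. Stack: []
LOAD_CONST → push 8. Stack: [8]
LOAD_FAST a → push 24. Stack: [8, 24]
BINARY_OP - → 8 - 24 = -16. Stack: [-16]
LOAD_FAST c → push 13. Stack: [-16, 13]
BINARY_OP // → -16 // 13 = -2. Stack: [-2]
STORE_FAST y → y=-2. Stack: []
LOAD_FAST_LOAD_FAST a,b → push 24,-3. Stack: [24, -3]
BINARY_OP * → 24 * -3 = -72. Stack: [-72]
LOAD_FAST x → push 2. Stack: [-72, 2]
BINARY_OP + → -72 + 2 = -70. Stack: [-70]
STORE_FAST w → w=-70. Stack: []
LOAD_CONST → push 10. Stack: [10]
LOAD_FAST x → push 2. Stack: [10, 2]
BINARY_OP | → 10 | 2 = 10. Stack: [10]
STORE_FAST t → t=10. Stack: []
LOAD_FAST_LOAD_FAST y,a → push -2,24. Stack: [-2, 24]
BINARY_OP - → -2 - 24 = -26. Stack: [-26]
LOAD_CONST → push 5. Stack: [-26, 5]
BINARY_OP - → -26 - 5 = -31. Stack: [-31]
STORE_FAST y → y=-31. Stack: []
LOAD_FAST w → push -70. Stack: [-70]
RETURN_VALUE → return -70.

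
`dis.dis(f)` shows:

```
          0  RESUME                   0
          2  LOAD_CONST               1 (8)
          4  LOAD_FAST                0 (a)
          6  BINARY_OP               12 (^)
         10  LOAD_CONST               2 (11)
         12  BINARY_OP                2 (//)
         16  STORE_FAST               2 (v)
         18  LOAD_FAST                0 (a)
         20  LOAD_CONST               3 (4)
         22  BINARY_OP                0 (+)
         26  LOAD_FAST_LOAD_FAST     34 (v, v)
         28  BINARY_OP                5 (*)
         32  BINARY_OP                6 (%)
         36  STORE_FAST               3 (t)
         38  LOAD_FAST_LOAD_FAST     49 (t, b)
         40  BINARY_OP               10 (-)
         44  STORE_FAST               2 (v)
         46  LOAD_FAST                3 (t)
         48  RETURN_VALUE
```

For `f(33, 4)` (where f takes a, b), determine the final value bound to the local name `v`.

-3

LOAD_CONST → push 8. Stack: [8]
LOAD_FAST a → push 33. Stack: [8, 33]
BINARY_OP ^ → 8 ^ 33 = 41. Stack: [41]
LOAD_CONST → push 11. Stack: [41, 11]
BINARY_OP // → 41 // 11 = 3. Stack: [3]
STORE_FAST v → v=3. Stack: []
LOAD_FAST a → push 33. Stack: [33]
LOAD_CONST → push 4. Stack: [33, 4]
BINARY_OP + → 33 + 4 = 37. Stack: [37]
LOAD_FAST_LOAD_FAST v,v → push 3,3. Stack: [37, 3, 3]
BINARY_OP * → 3 * 3 = 9. Stack: [37, 9]
BINARY_OP % → 37 % 9 = 1. Stack: [1]
STORE_FAST t → t=1. Stack: []
LOAD_FAST_LOAD_FAST t,b → push 1,4. Stack: [1, 4]
BINARY_OP - → 1 - 4 = -3. Stack: [-3]
STORE_FAST v → v=-3. Stack: []
LOAD_FAST t → push 1. Stack: [1]
RETURN_VALUE → return 1.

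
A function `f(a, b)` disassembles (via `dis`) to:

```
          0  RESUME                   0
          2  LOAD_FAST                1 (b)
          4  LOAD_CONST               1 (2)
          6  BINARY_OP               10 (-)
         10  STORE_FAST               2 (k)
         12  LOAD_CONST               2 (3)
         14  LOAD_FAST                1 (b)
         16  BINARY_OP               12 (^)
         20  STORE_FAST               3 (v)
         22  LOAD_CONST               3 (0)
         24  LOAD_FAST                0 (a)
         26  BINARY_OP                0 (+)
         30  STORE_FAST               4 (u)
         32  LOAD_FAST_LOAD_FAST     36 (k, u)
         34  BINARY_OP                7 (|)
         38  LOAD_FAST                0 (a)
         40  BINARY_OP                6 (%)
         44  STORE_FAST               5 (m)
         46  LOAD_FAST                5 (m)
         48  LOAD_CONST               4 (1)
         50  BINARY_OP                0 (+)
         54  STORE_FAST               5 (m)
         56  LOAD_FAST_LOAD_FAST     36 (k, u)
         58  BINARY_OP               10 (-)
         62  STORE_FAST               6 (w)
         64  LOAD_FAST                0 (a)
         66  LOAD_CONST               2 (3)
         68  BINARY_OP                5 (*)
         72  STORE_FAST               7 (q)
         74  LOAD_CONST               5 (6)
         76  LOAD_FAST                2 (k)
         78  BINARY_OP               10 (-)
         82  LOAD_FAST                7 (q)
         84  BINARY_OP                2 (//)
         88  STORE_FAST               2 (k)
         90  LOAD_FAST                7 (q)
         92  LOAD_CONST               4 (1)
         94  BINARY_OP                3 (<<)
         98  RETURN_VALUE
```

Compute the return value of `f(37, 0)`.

LOAD_FAST b → push 0. Stack: [0]
LOAD_CONST → push 2. Stack: [0, 2]
BINARY_OP - → 0 - 2 = -2. Stack: [-2]
STORE_FAST k → k=-2. Stack: []
LOAD_CONST → push 3. Stack: [3]
LOAD_FAST b → push 0. Stack: [3, 0]
BINARY_OP ^ → 3 ^ 0 = 3. Stack: [3]
STORE_FAST v → v=3. Stack: []
LOAD_CONST → push 0. Stack: [0]
LOAD_FAST a → push 37. Stack: [0, 37]
BINARY_OP + → 0 + 37 = 37. Stack: [37]
STORE_FAST u → u=37. Stack: []
LOAD_FAST_LOAD_FAST k,u → push -2,37. Stack: [-2, 37]
BINARY_OP | → -2 | 37 = -1. Stack: [-1]
LOAD_FAST a → push 37. Stack: [-1, 37]
BINARY_OP % → -1 % 37 = 36. Stack: [36]
STORE_FAST m → m=36. Stack: []
LOAD_FAST m → push 36. Stack: [36]
LOAD_CONST → push 1. Stack: [36, 1]
BINARY_OP + → 36 + 1 = 37. Stack: [37]
STORE_FAST m → m=37. Stack: []
LOAD_FAST_LOAD_FAST k,u → push -2,37. Stack: [-2, 37]
BINARY_OP - → -2 - 37 = -39. Stack: [-39]
STORE_FAST w → w=-39. Stack: []
LOAD_FAST a → push 37. Stack: [37]
LOAD_CONST → push 3. Stack: [37, 3]
BINARY_OP * → 37 * 3 = 111. Stack: [111]
STORE_FAST q → q=111. Stack: []
LOAD_CONST → push 6. Stack: [6]
LOAD_FAST k → push -2. Stack: [6, -2]
BINARY_OP - → 6 - -2 = 8. Stack: [8]
LOAD_FAST q → push 111. Stack: [8, 111]
BINARY_OP // → 8 // 111 = 0. Stack: [0]
STORE_FAST k → k=0. Stack: []
LOAD_FAST q → push 111. Stack: [111]
LOAD_CONST → push 1. Stack: [111, 1]
BINARY_OP << → 111 << 1 = 222. Stack: [222]
RETURN_VALUE → return 222.

222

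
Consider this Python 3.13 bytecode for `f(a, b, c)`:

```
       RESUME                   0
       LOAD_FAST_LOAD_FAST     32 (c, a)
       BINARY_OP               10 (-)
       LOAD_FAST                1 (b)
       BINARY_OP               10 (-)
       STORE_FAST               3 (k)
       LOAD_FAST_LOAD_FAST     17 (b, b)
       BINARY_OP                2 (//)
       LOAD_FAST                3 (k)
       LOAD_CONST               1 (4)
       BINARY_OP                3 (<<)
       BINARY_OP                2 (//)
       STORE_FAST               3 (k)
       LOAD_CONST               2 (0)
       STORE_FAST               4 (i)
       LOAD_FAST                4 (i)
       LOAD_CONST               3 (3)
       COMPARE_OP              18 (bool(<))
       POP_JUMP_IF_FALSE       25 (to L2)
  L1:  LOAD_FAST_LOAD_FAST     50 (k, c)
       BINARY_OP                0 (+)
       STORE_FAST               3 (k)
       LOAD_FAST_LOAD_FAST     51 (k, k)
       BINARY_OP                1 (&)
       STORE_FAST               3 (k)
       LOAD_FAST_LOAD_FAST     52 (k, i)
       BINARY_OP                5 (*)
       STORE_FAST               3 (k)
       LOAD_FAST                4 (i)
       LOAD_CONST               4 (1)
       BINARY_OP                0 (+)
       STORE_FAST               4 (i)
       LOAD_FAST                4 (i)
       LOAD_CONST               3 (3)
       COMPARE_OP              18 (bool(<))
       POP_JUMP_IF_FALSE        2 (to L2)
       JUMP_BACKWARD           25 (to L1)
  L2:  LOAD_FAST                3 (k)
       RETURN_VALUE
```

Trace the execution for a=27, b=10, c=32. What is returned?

LOAD_FAST_LOAD_FAST c,a → push 32,27
BINARY_OP - → 32 - 27 = 5
LOAD_FAST b → push 10
BINARY_OP - → 5 - 10 = -5
STORE_FAST k → k=-5
LOAD_FAST_LOAD_FAST b,b → push 10,10
BINARY_OP // → 10 // 10 = 1
LOAD_FAST k → push -5
LOAD_CONST → push 4
BINARY_OP << → -5 << 4 = -80
BINARY_OP // → 1 // -80 = -1
STORE_FAST k → k=-1
LOAD_CONST → push 0
STORE_FAST i → i=0
LOAD_FAST i → push 0
LOAD_CONST → push 3
COMPARE_OP bool(<) → 0 vs 3 = True
POP_JUMP_IF_FALSE → pop True; no jump
LOAD_FAST_LOAD_FAST k,c → push -1,32
BINARY_OP + → -1 + 32 = 31
STORE_FAST k → k=31
LOAD_FAST_LOAD_FAST k,k → push 31,31
BINARY_OP & → 31 & 31 = 31
STORE_FAST k → k=31
LOAD_FAST_LOAD_FAST k,i → push 31,0
BINARY_OP * → 31 * 0 = 0
STORE_FAST k → k=0
LOAD_FAST i → push 0
LOAD_CONST → push 1
BINARY_OP + → 0 + 1 = 1
STORE_FAST i → i=1
LOAD_FAST i → push 1
LOAD_CONST → push 3
COMPARE_OP bool(<) → 1 vs 3 = True
POP_JUMP_IF_FALSE → pop True; no jump
LOAD_FAST_LOAD_FAST k,c → push 0,32
BINARY_OP + → 0 + 32 = 32
STORE_FAST k → k=32
LOAD_FAST_LOAD_FAST k,k → push 32,32
BINARY_OP & → 32 & 32 = 32
STORE_FAST k → k=32
LOAD_FAST_LOAD_FAST k,i → push 32,1
BINARY_OP * → 32 * 1 = 32
STORE_FAST k → k=32
LOAD_FAST i → push 1
LOAD_CONST → push 1
BINARY_OP + → 1 + 1 = 2
STORE_FAST i → i=2
LOAD_FAST i → push 2
LOAD_CONST → push 3
COMPARE_OP bool(<) → 2 vs 3 = True
POP_JUMP_IF_FALSE → pop True; no jump
LOAD_FAST_LOAD_FAST k,c → push 32,32
BINARY_OP + → 32 + 32 = 64
STORE_FAST k → k=64
LOAD_FAST_LOAD_FAST k,k → push 64,64
BINARY_OP & → 64 & 64 = 64
STORE_FAST k → k=64
LOAD_FAST_LOAD_FAST k,i → push 64,2
BINARY_OP * → 64 * 2 = 128
STORE_FAST k → k=128
LOAD_FAST i → push 2
LOAD_CONST → push 1
BINARY_OP + → 2 + 1 = 3
STORE_FAST i → i=3
LOAD_FAST i → push 3
LOAD_CONST → push 3
COMPARE_OP bool(<) → 3 vs 3 = False
POP_JUMP_IF_FALSE → pop False; jump
LOAD_FAST k → push 128
RETURN_VALUE → return 128.

128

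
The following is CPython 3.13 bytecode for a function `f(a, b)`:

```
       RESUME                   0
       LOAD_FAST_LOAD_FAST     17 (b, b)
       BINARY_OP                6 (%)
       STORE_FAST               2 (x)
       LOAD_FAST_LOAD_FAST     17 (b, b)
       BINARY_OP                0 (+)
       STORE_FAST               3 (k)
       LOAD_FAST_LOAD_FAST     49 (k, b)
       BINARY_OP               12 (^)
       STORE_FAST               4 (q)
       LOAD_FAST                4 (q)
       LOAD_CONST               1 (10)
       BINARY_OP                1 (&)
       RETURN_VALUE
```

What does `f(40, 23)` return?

LOAD_FAST_LOAD_FAST b,b → push 23,23. Stack: [23, 23]
BINARY_OP % → 23 % 23 = 0. Stack: [0]
STORE_FAST x → x=0. Stack: []
LOAD_FAST_LOAD_FAST b,b → push 23,23. Stack: [23, 23]
BINARY_OP + → 23 + 23 = 46. Stack: [46]
STORE_FAST k → k=46. Stack: []
LOAD_FAST_LOAD_FAST k,b → push 46,23. Stack: [46, 23]
BINARY_OP ^ → 46 ^ 23 = 57. Stack: [57]
STORE_FAST q → q=57. Stack: []
LOAD_FAST q → push 57. Stack: [57]
LOAD_CONST → push 10. Stack: [57, 10]
BINARY_OP & → 57 & 10 = 8. Stack: [8]
RETURN_VALUE → return 8.

8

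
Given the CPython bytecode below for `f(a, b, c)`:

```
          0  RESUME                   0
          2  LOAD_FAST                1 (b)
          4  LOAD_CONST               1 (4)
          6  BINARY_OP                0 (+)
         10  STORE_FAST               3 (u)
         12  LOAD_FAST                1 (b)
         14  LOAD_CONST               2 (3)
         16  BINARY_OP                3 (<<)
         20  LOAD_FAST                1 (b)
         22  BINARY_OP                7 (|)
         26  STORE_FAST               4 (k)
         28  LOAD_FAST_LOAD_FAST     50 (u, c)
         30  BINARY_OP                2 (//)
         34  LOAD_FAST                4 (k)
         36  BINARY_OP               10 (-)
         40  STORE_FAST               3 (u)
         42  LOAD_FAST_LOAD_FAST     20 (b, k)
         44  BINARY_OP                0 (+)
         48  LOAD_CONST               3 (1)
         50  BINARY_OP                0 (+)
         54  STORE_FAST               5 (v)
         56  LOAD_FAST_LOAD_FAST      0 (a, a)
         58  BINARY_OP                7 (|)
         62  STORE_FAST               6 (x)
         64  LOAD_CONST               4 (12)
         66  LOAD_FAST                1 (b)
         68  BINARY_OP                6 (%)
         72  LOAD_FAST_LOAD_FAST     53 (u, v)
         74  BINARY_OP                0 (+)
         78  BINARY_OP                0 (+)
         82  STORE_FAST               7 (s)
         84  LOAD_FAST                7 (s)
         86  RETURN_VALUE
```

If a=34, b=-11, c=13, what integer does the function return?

-21

LOAD_FAST b → push -11. Stack: [-11]
LOAD_CONST → push 4. Stack: [-11, 4]
BINARY_OP + → -11 + 4 = -7. Stack: [-7]
STORE_FAST u → u=-7. Stack: []
LOAD_FAST b → push -11. Stack: [-11]
LOAD_CONST → push 3. Stack: [-11, 3]
BINARY_OP << → -11 << 3 = -88. Stack: [-88]
LOAD_FAST b → push -11. Stack: [-88, -11]
BINARY_OP | → -88 | -11 = -3. Stack: [-3]
STORE_FAST k → k=-3. Stack: []
LOAD_FAST_LOAD_FAST u,c → push -7,13. Stack: [-7, 13]
BINARY_OP // → -7 // 13 = -1. Stack: [-1]
LOAD_FAST k → push -3. Stack: [-1, -3]
BINARY_OP - → -1 - -3 = 2. Stack: [2]
STORE_FAST u → u=2. Stack: []
LOAD_FAST_LOAD_FAST b,k → push -11,-3. Stack: [-11, -3]
BINARY_OP + → -11 + -3 = -14. Stack: [-14]
LOAD_CONST → push 1. Stack: [-14, 1]
BINARY_OP + → -14 + 1 = -13. Stack: [-13]
STORE_FAST v → v=-13. Stack: []
LOAD_FAST_LOAD_FAST a,a → push 34,34. Stack: [34, 34]
BINARY_OP | → 34 | 34 = 34. Stack: [34]
STORE_FAST x → x=34. Stack: []
LOAD_CONST → push 12. Stack: [12]
LOAD_FAST b → push -11. Stack: [12, -11]
BINARY_OP % → 12 % -11 = -10. Stack: [-10]
LOAD_FAST_LOAD_FAST u,v → push 2,-13. Stack: [-10, 2, -13]
BINARY_OP + → 2 + -13 = -11. Stack: [-10, -11]
BINARY_OP + → -10 + -11 = -21. Stack: [-21]
STORE_FAST s → s=-21. Stack: []
LOAD_FAST s → push -21. Stack: [-21]
RETURN_VALUE → return -21.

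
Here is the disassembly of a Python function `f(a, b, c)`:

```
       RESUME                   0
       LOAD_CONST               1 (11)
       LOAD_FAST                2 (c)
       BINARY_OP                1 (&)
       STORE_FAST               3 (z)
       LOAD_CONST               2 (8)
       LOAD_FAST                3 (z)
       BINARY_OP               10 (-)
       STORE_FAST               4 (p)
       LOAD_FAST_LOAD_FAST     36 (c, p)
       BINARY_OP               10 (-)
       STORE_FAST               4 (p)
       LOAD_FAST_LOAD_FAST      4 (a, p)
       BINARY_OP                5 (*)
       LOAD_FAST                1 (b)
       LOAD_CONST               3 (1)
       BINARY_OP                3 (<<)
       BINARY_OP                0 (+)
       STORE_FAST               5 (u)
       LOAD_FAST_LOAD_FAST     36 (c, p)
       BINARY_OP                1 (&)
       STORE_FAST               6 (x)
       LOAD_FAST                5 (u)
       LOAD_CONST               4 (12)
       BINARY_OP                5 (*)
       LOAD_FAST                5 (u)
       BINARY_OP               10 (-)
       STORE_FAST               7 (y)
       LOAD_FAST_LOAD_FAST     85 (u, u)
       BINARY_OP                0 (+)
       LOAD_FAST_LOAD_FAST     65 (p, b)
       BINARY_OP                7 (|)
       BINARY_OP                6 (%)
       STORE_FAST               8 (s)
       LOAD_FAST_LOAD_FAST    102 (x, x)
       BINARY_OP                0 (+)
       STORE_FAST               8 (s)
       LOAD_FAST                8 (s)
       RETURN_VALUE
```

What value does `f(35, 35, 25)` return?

LOAD_CONST → push 11. Stack: [11]
LOAD_FAST c → push 25. Stack: [11, 25]
BINARY_OP & → 11 & 25 = 9. Stack: [9]
STORE_FAST z → z=9. Stack: []
LOAD_CONST → push 8. Stack: [8]
LOAD_FAST z → push 9. Stack: [8, 9]
BINARY_OP - → 8 - 9 = -1. Stack: [-1]
STORE_FAST p → p=-1. Stack: []
LOAD_FAST_LOAD_FAST c,p → push 25,-1. Stack: [25, -1]
BINARY_OP - → 25 - -1 = 26. Stack: [26]
STORE_FAST p → p=26. Stack: []
LOAD_FAST_LOAD_FAST a,p → push 35,26. Stack: [35, 26]
BINARY_OP * → 35 * 26 = 910. Stack: [910]
LOAD_FAST b → push 35. Stack: [910, 35]
LOAD_CONST → push 1. Stack: [910, 35, 1]
BINARY_OP << → 35 << 1 = 70. Stack: [910, 70]
BINARY_OP + → 910 + 70 = 980. Stack: [980]
STORE_FAST u → u=980. Stack: []
LOAD_FAST_LOAD_FAST c,p → push 25,26. Stack: [25, 26]
BINARY_OP & → 25 & 26 = 24. Stack: [24]
STORE_FAST x → x=24. Stack: []
LOAD_FAST u → push 980. Stack: [980]
LOAD_CONST → push 12. Stack: [980, 12]
BINARY_OP * → 980 * 12 = 11760. Stack: [11760]
LOAD_FAST u → push 980. Stack: [11760, 980]
BINARY_OP - → 11760 - 980 = 10780. Stack: [10780]
STORE_FAST y → y=10780. Stack: []
LOAD_FAST_LOAD_FAST u,u → push 980,980. Stack: [980, 980]
BINARY_OP + → 980 + 980 = 1960. Stack: [1960]
LOAD_FAST_LOAD_FAST p,b → push 26,35. Stack: [1960, 26, 35]
BINARY_OP | → 26 | 35 = 59. Stack: [1960, 59]
BINARY_OP % → 1960 % 59 = 13. Stack: [13]
STORE_FAST s → s=13. Stack: []
LOAD_FAST_LOAD_FAST x,x → push 24,24. Stack: [24, 24]
BINARY_OP + → 24 + 24 = 48. Stack: [48]
STORE_FAST s → s=48. Stack: []
LOAD_FAST s → push 48. Stack: [48]
RETURN_VALUE → return 48.

48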